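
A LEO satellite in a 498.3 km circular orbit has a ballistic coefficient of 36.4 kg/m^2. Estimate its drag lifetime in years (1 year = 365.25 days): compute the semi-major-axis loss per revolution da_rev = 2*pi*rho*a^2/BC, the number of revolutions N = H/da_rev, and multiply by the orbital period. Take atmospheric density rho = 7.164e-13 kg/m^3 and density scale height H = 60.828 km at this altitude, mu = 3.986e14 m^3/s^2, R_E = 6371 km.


a = R_E + alt = 6869.3000 km = 6.8693e+06 m
da_rev = 2*pi*rho*a^2/BC = 2*pi*7.164e-13*(6.8693e+06)^2/36.4 = 5.835244 m per revolution
N = H/da_rev = 60828.0000 m / 5.835244 m = 10424.2426 revolutions
P = 2*pi*sqrt(a^3/mu) = 5666.0440 s
lifetime = N*P = 10424.2426 * 5666.0440 = 5.9064218e+07 s = 683.6136 days
years = 683.6136 / 365.25 = 1.8716 years

1.8716 years


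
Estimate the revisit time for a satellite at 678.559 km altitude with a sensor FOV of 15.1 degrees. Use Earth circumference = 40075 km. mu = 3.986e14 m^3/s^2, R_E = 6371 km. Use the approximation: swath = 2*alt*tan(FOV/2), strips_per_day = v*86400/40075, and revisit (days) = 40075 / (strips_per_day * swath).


swath = 2*678.559*tan(0.1317724) = 179.8729 km
v = sqrt(mu/r) = 7519.4776 m/s = 7.5195 km/s
strips/day = v*86400/40075 = 7.5195*86400/40075 = 16.2117
coverage/day = strips * swath = 16.2117 * 179.8729 = 2916.0418 km
revisit = 40075 / 2916.0418 = 13.7429 days

13.7429 days


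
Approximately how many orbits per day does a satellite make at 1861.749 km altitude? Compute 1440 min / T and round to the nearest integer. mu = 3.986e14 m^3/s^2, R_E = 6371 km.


r = 8.232749e+06 m
T = 2*pi*sqrt(r^3/mu) = 7434.1023 s = 123.9017 min
revs/day = 1440 / 123.9017 = 11.6221
Rounded: 12 revolutions per day

12 revolutions per day


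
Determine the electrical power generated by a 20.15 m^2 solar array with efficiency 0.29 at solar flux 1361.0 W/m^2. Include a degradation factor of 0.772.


P = area * eta * S * degradation
P = 20.15 * 0.29 * 1361.0 * 0.772
P = 6139.7187 W

6139.7187 W


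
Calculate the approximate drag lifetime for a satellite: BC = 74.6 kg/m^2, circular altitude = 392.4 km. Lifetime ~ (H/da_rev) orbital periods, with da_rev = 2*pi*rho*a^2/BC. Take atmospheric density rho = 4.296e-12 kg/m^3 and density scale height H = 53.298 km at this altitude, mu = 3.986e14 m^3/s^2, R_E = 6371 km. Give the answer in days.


a = R_E + alt = 6763.4000 km = 6.7634e+06 m
da_rev = 2*pi*rho*a^2/BC = 2*pi*4.296e-12*(6.7634e+06)^2/74.6 = 16.551428 m per revolution
N = H/da_rev = 53298.0000 m / 16.551428 m = 3220.1452 revolutions
P = 2*pi*sqrt(a^3/mu) = 5535.5252 s
lifetime = N*P = 3220.1452 * 5535.5252 = 1.7825195e+07 s = 206.3101 days

206.3101 days


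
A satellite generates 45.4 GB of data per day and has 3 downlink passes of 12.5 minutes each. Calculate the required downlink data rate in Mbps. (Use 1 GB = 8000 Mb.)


total contact time = 3 * 12.5 * 60 = 2250.0000 s
data = 45.4 GB = 363200.0000 Mb
rate = 363200.0000 / 2250.0000 = 161.4222 Mbps

161.4222 Mbps


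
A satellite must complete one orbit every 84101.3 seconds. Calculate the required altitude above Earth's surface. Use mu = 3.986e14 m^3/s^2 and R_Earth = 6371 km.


T = 84101.3 s
r = (mu*T^2/(4*pi^2))^(1/3) = (3.986e14 * 84101.3^2 / (4*pi^2))^(1/3)
r = 4.1488493e+07 m = 41488.4929 km
alt = r - R_E = 41488.4929 - 6371 = 35117.4929 km

35117.4929 km


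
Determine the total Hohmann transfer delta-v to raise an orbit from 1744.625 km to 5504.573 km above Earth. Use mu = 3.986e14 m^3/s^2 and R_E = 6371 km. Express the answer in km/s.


r1 = 8115.6250 km = 8.115625e+06 m
r2 = 11875.5730 km = 1.1875573e+07 m
dv1 = sqrt(mu/r1)*(sqrt(2*r2/(r1+r2)) - 1) = 630.6760 m/s
dv2 = sqrt(mu/r2)*(1 - sqrt(2*r1/(r1+r2))) = 573.1749 m/s
total dv = |dv1| + |dv2| = 630.6760 + 573.1749 = 1203.8509 m/s = 1.2039 km/s

1.2039 km/s


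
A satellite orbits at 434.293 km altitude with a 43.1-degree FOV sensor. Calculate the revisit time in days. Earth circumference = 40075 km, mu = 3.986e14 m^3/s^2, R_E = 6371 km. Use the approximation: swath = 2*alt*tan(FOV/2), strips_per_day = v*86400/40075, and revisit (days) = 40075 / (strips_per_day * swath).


swath = 2*434.293*tan(0.3761185) = 343.0210 km
v = sqrt(mu/r) = 7653.2382 m/s = 7.6532 km/s
strips/day = v*86400/40075 = 7.6532*86400/40075 = 16.5001
coverage/day = strips * swath = 16.5001 * 343.0210 = 5659.8664 km
revisit = 40075 / 5659.8664 = 7.0806 days

7.0806 days


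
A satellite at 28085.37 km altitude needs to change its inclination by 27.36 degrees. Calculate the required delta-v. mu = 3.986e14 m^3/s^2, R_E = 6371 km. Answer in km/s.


r = 34456.3700 km = 3.445637e+07 m
V = sqrt(mu/r) = 3401.2134 m/s
di = 27.36 deg = 0.4775221 rad
dV = 2*V*sin(di/2) = 2*3401.2134*sin(0.238761)
dV = 1608.7671 m/s = 1.6088 km/s

1.6088 km/s


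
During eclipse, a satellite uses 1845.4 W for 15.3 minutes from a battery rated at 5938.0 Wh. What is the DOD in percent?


E_used = P * t / 60 = 1845.4 * 15.3 / 60 = 470.5770 Wh
DOD = E_used / E_total * 100 = 470.5770 / 5938.0 * 100
DOD = 7.9248 %

7.9248 %


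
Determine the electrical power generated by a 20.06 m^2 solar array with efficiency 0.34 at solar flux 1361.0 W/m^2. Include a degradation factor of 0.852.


P = area * eta * S * degradation
P = 20.06 * 0.34 * 1361.0 * 0.852
P = 7908.7449 W

7908.7449 W


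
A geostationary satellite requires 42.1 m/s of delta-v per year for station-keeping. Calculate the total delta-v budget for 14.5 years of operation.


dV = rate * years = 42.1 * 14.5
dV = 610.4500 m/s

610.4500 m/s


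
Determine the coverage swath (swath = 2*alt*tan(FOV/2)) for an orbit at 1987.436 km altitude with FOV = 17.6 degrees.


FOV = 17.6 deg = 0.3071779 rad
swath = 2 * alt * tan(FOV/2) = 2 * 1987.436 * tan(0.153589)
swath = 2 * 1987.436 * 0.1548082
swath = 615.3427 km

615.3427 km


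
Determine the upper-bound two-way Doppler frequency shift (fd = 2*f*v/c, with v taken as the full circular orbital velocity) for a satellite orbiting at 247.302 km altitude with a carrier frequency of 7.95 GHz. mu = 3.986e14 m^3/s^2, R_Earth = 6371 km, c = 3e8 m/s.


r = 6.618302e+06 m
v = sqrt(mu/r) = 7760.6010 m/s (worst-case radial velocity)
f = 7.95 GHz = 7.95e+09 Hz
fd = 2*f*v/c = 2*7.95e+09*7760.6010/3.0e+08
fd = 411311.8544 Hz

411311.8544 Hz


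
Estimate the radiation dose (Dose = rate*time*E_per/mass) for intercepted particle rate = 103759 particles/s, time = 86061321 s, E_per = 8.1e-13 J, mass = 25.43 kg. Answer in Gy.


Total energy deposited = rate * time * E_per
  = 103759 * 86061321 * 8.1e-13 = 7.2330 J
Dose = E_total / mass = 7.2330 / 25.43
Dose = 0.2844281 Gy

0.2844 Gy


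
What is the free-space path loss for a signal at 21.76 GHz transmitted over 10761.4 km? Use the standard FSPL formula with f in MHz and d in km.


f = 21.76 GHz = 21760.0000 MHz
d = 10761.4 km
FSPL = 32.44 + 20*log10(21760.0000) + 20*log10(10761.4)
FSPL = 32.44 + 86.7532 + 80.6374
FSPL = 199.8306 dB

199.8306 dB


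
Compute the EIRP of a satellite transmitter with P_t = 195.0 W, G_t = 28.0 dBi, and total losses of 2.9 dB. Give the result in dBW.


Pt = 195.0 W = 22.9003 dBW
EIRP = Pt_dBW + Gt - losses = 22.9003 + 28.0 - 2.9 = 48.0003 dBW

48.0003 dBW


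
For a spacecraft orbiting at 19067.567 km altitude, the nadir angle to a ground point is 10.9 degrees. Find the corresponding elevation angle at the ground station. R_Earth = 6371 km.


r = R_E + alt = 25438.5670 km
Law of sines in the satellite / Earth-center / ground-point triangle:
  sin(nadir)/R_E = sin(90 + el)/r  =>  cos(el) = (r/R_E)*sin(nadir)
cos(el) = (25438.5670 / 6371.0000) * sin(10.9 deg) = 0.7550333
el = arccos(0.7550333) = 40.9717 deg
(Earth-central angle = 90 - nadir - el = 38.1283 deg)

40.9717 degrees


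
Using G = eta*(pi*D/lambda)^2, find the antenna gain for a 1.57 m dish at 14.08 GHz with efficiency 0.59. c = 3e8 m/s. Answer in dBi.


lambda = c/f = 3e8 / 1.408e+10 = 0.02130682 m
G = eta*(pi*D/lambda)^2 = 0.59*(pi*1.57/0.02130682)^2
G = 31616.5052 (linear)
G = 10*log10(31616.5052) = 44.9991 dBi

44.9991 dBi


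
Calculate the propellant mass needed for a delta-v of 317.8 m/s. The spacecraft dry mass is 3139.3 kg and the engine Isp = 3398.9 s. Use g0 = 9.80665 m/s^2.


ve = Isp * g0 = 3398.9 * 9.80665 = 33331.822685 m/s
mass ratio = exp(dv/ve) = exp(317.8/33331.822685) = 1.00958003
m_prop = m_dry * (mr - 1) = 3139.3 * (1.00958003 - 1)
m_prop = 30.0746 kg

30.0746 kg


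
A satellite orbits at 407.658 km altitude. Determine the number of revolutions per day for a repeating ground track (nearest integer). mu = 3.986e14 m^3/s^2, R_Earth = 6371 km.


r = 6.778658e+06 m
T = 2*pi*sqrt(r^3/mu) = 5554.2677 s = 92.5711 min
revs/day = 1440 / 92.5711 = 15.5556
Rounded: 16 revolutions per day

16 revolutions per day


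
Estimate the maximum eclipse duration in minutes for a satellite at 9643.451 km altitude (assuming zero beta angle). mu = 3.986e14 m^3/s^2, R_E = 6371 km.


r = 16014.4510 km
T = 336.1461 min
Eclipse fraction = arcsin(R_E/r)/pi = arcsin(6371.0000/16014.4510)/pi
= arcsin(0.3978282)/pi = 0.130236
Eclipse duration = 0.130236 * 336.1461 = 43.7783 min

43.7783 minutes


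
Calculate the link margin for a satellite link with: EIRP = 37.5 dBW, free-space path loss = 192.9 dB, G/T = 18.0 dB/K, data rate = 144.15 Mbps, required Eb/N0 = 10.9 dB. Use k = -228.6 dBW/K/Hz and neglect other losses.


C/N0 = EIRP - FSPL + G/T - k = 37.5 - 192.9 + 18.0 - (-228.6)
C/N0 = 91.2000 dB-Hz
R_b = 144.15 Mbps = 1.4415e+08 bps -> 10*log10(R_b) = 81.5881 dB-Hz
Eb/N0 = C/N0 - 10*log10(R_b) = 91.2000 - 81.5881 = 9.6119 dB
Margin = Eb/N0 - Eb/N0_req = 9.6119 - 10.9 = -1.2881 dB (negative margin: link does not close)

-1.2881 dB


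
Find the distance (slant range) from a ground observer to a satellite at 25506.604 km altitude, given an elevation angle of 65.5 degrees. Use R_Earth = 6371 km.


h = 25506.604 km, el = 65.5 deg
d = -R_E*sin(el) + sqrt((R_E*sin(el))^2 + 2*R_E*h + h^2)
d = -6371.0000*sin(1.1432) + sqrt((6371.0000*0.9099613)^2 + 2*6371.0000*25506.604 + 25506.604^2)
d = 25970.5674 km

25970.5674 km


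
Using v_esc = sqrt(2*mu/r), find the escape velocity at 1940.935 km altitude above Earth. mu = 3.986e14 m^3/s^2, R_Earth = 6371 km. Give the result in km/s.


r = 6371.0 + 1940.935 = 8311.9350 km = 8.311935e+06 m
v_esc = sqrt(2*mu/r) = sqrt(2*3.986e14 / 8.311935e+06)
v_esc = 9793.3793 m/s = 9.7934 km/s

9.7934 km/s


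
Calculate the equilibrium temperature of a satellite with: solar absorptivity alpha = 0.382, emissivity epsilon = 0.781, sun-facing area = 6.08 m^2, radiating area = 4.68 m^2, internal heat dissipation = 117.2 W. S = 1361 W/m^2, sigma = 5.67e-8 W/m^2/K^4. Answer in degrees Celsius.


Numerator = alpha*S*A_sun + Q_int = 0.382*1361*6.08 + 117.2 = 3278.2042 W
Denominator = eps*sigma*A_rad = 0.781*5.67e-8*4.68 = 2.0724304e-07 W/K^4
T^4 = 1.5818163e+10 K^4
T = 354.6411 K = 81.4911 C

81.4911 degrees Celsius


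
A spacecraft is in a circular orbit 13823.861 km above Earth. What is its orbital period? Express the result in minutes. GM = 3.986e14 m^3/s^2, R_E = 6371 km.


r = 20194.8610 km = 2.0194861e+07 m
T = 2*pi*sqrt(r^3/mu) = 2*pi*sqrt(8.2361188e+21 / 3.986e14)
T = 28560.9418 s = 476.0157 min

476.0157 minutes


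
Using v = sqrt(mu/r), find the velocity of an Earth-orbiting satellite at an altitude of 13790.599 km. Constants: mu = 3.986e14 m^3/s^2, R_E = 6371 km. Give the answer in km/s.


r = R_E + alt = 6371.0 + 13790.599 = 20161.5990 km = 2.0161599e+07 m
v = sqrt(mu/r) = sqrt(3.986e14 / 2.0161599e+07) = 4446.3757 m/s = 4.4464 km/s

4.4464 km/s


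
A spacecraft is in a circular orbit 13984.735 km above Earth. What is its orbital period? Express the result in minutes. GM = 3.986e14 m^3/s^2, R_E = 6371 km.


r = 20355.7350 km = 2.0355735e+07 m
T = 2*pi*sqrt(r^3/mu) = 2*pi*sqrt(8.4345199e+21 / 3.986e14)
T = 28902.8989 s = 481.7150 min

481.7150 minutes


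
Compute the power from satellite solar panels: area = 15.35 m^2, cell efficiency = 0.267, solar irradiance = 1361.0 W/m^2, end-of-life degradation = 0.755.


P = area * eta * S * degradation
P = 15.35 * 0.267 * 1361.0 * 0.755
P = 4211.3828 W

4211.3828 W


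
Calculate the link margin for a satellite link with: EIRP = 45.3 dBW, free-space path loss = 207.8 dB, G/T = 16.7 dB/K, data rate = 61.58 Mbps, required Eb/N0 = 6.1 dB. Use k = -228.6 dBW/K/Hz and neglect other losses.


C/N0 = EIRP - FSPL + G/T - k = 45.3 - 207.8 + 16.7 - (-228.6)
C/N0 = 82.8000 dB-Hz
R_b = 61.58 Mbps = 6.158e+07 bps -> 10*log10(R_b) = 77.8944 dB-Hz
Eb/N0 = C/N0 - 10*log10(R_b) = 82.8000 - 77.8944 = 4.9056 dB
Margin = Eb/N0 - Eb/N0_req = 4.9056 - 6.1 = -1.1944 dB (negative margin: link does not close)

-1.1944 dB


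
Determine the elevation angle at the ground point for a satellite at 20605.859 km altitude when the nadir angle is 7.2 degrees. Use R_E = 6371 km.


r = R_E + alt = 26976.8590 km
Law of sines in the satellite / Earth-center / ground-point triangle:
  sin(nadir)/R_E = sin(90 + el)/r  =>  cos(el) = (r/R_E)*sin(nadir)
cos(el) = (26976.8590 / 6371.0000) * sin(7.2 deg) = 0.5307011
el = arccos(0.5307011) = 57.9472 deg
(Earth-central angle = 90 - nadir - el = 24.8528 deg)

57.9472 degrees


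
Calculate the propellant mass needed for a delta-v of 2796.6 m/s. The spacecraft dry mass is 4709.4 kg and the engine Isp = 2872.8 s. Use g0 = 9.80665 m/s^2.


ve = Isp * g0 = 2872.8 * 9.80665 = 28172.544120 m/s
mass ratio = exp(dv/ve) = exp(2796.6/28172.544120) = 1.10436097
m_prop = m_dry * (mr - 1) = 4709.4 * (1.10436097 - 1)
m_prop = 491.4776 kg

491.4776 kg


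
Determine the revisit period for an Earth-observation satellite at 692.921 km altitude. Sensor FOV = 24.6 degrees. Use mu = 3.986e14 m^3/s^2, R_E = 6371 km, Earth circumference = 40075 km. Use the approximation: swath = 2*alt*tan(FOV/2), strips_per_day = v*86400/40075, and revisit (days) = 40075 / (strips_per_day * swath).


swath = 2*692.921*tan(0.2146755) = 302.1624 km
v = sqrt(mu/r) = 7511.8296 m/s = 7.5118 km/s
strips/day = v*86400/40075 = 7.5118*86400/40075 = 16.1952
coverage/day = strips * swath = 16.1952 * 302.1624 = 4893.5766 km
revisit = 40075 / 4893.5766 = 8.1893 days

8.1893 days


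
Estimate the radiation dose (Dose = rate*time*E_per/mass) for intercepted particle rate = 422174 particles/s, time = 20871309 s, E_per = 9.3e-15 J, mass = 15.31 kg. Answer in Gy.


Total energy deposited = rate * time * E_per
  = 422174 * 20871309 * 9.3e-15 = 0.08194531 J
Dose = E_total / mass = 0.08194531 / 15.31
Dose = 0.005352405 Gy

0.0054 Gy


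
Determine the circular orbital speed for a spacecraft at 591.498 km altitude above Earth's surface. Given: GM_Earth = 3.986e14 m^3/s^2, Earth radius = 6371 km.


r = R_E + alt = 6371.0 + 591.498 = 6962.4980 km = 6.962498e+06 m
v = sqrt(mu/r) = sqrt(3.986e14 / 6.962498e+06) = 7566.3444 m/s = 7.5663 km/s

7.5663 km/s


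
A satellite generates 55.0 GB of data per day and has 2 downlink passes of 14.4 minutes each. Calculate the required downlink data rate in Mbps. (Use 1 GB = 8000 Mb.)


total contact time = 2 * 14.4 * 60 = 1728.0000 s
data = 55.0 GB = 440000.0000 Mb
rate = 440000.0000 / 1728.0000 = 254.6296 Mbps

254.6296 Mbps


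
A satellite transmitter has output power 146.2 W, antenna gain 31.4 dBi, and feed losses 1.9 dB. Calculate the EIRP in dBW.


Pt = 146.2 W = 21.6495 dBW
EIRP = Pt_dBW + Gt - losses = 21.6495 + 31.4 - 1.9 = 51.1495 dBW

51.1495 dBW


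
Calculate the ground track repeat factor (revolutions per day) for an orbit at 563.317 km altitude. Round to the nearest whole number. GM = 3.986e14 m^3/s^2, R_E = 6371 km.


r = 6.934317e+06 m
T = 2*pi*sqrt(r^3/mu) = 5746.6766 s = 95.7779 min
revs/day = 1440 / 95.7779 = 15.0348
Rounded: 15 revolutions per day

15 revolutions per day


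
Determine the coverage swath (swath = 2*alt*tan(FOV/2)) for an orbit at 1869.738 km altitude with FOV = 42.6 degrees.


FOV = 42.6 deg = 0.7435103 rad
swath = 2 * alt * tan(FOV/2) = 2 * 1869.738 * tan(0.3717551)
swath = 2 * 1869.738 * 0.3898837
swath = 1457.9608 km

1457.9608 km


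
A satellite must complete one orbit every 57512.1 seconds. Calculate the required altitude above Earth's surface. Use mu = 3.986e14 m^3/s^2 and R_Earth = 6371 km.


T = 57512.1 s
r = (mu*T^2/(4*pi^2))^(1/3) = (3.986e14 * 57512.1^2 / (4*pi^2))^(1/3)
r = 3.2203173e+07 m = 32203.1733 km
alt = r - R_E = 32203.1733 - 6371 = 25832.1733 km

25832.1733 km


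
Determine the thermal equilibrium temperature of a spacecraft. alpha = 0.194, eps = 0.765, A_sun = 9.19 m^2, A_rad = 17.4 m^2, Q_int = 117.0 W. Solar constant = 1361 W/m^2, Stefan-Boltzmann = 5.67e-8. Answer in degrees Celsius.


Numerator = alpha*S*A_sun + Q_int = 0.194*1361*9.19 + 117.0 = 2543.4725 W
Denominator = eps*sigma*A_rad = 0.765*5.67e-8*17.4 = 7.547337e-07 W/K^4
T^4 = 3.3700264e+09 K^4
T = 240.9397 K = -32.2103 C

-32.2103 degrees Celsius


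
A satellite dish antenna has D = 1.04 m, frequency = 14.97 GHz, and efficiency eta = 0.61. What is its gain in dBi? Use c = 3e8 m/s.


lambda = c/f = 3e8 / 1.497e+10 = 0.02004008 m
G = eta*(pi*D/lambda)^2 = 0.61*(pi*1.04/0.02004008)^2
G = 16214.2681 (linear)
G = 10*log10(16214.2681) = 42.0990 dBi

42.0990 dBi


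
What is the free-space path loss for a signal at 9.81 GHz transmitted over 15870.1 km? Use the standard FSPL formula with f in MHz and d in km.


f = 9.81 GHz = 9810.0000 MHz
d = 15870.1 km
FSPL = 32.44 + 20*log10(9810.0000) + 20*log10(15870.1)
FSPL = 32.44 + 79.8334 + 84.0116
FSPL = 196.2850 dB

196.2850 dB


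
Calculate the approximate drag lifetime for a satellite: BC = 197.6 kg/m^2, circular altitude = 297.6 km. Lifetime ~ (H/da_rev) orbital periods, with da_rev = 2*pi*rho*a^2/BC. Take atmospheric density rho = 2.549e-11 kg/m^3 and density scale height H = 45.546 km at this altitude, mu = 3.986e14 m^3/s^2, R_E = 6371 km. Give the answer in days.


a = R_E + alt = 6668.6000 km = 6.6686e+06 m
da_rev = 2*pi*rho*a^2/BC = 2*pi*2.549e-11*(6.6686e+06)^2/197.6 = 36.043927 m per revolution
N = H/da_rev = 45546.0000 m / 36.043927 m = 1263.6248 revolutions
P = 2*pi*sqrt(a^3/mu) = 5419.5499 s
lifetime = N*P = 1263.6248 * 5419.5499 = 6.8482777e+06 s = 79.2625 days

79.2625 days


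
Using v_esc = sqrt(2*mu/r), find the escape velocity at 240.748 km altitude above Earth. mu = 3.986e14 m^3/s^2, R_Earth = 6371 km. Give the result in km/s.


r = 6371.0 + 240.748 = 6611.7480 km = 6.611748e+06 m
v_esc = sqrt(2*mu/r) = sqrt(2*3.986e14 / 6.611748e+06)
v_esc = 10980.5855 m/s = 10.9806 km/s

10.9806 km/s


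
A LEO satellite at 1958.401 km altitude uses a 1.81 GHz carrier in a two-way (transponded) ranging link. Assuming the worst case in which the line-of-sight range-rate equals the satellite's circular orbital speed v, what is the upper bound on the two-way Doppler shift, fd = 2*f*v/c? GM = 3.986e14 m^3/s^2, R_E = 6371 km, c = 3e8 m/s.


r = 8.329401e+06 m
v = sqrt(mu/r) = 6917.7006 m/s (worst-case radial velocity)
f = 1.81 GHz = 1.81e+09 Hz
fd = 2*f*v/c = 2*1.81e+09*6917.7006/3.0e+08
fd = 83473.5873 Hz

83473.5873 Hz


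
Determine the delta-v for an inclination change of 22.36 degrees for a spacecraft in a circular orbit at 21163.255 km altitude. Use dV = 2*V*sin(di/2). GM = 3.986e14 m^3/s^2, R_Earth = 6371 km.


r = 27534.2550 km = 2.7534255e+07 m
V = sqrt(mu/r) = 3804.8013 m/s
di = 22.36 deg = 0.3902556 rad
dV = 2*V*sin(di/2) = 2*3804.8013*sin(0.1951278)
dV = 1475.4405 m/s = 1.4754 km/s

1.4754 km/s


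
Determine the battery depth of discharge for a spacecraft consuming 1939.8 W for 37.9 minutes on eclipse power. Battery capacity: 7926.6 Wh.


E_used = P * t / 60 = 1939.8 * 37.9 / 60 = 1225.3070 Wh
DOD = E_used / E_total * 100 = 1225.3070 / 7926.6 * 100
DOD = 15.4582 %

15.4582 %


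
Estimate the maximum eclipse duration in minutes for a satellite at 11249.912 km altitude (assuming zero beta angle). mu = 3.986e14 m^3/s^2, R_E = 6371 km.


r = 17620.9120 km
T = 387.9739 min
Eclipse fraction = arcsin(R_E/r)/pi = arcsin(6371.0000/17620.9120)/pi
= arcsin(0.361559)/pi = 0.1177554
Eclipse duration = 0.1177554 * 387.9739 = 45.6860 min

45.6860 minutes


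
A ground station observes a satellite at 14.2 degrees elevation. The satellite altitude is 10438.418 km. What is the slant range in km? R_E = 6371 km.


h = 10438.418 km, el = 14.2 deg
d = -R_E*sin(el) + sqrt((R_E*sin(el))^2 + 2*R_E*h + h^2)
d = -6371.0000*sin(0.2478368) + sqrt((6371.0000*0.2453074)^2 + 2*6371.0000*10438.418 + 10438.418^2)
d = 14070.7452 km

14070.7452 km


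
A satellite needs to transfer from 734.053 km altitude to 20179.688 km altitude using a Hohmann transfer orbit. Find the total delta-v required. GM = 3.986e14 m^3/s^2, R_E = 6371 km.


r1 = 7105.0530 km = 7.105053e+06 m
r2 = 26550.6880 km = 2.6550688e+07 m
dv1 = sqrt(mu/r1)*(sqrt(2*r2/(r1+r2)) - 1) = 1918.1834 m/s
dv2 = sqrt(mu/r2)*(1 - sqrt(2*r1/(r1+r2))) = 1356.9587 m/s
total dv = |dv1| + |dv2| = 1918.1834 + 1356.9587 = 3275.1420 m/s = 3.2751 km/s

3.2751 km/s


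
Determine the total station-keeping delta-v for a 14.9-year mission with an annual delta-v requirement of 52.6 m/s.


dV = rate * years = 52.6 * 14.9
dV = 783.7400 m/s

783.7400 m/s


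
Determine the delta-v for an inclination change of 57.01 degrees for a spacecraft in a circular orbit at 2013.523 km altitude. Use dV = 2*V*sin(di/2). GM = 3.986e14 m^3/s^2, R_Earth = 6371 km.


r = 8384.5230 km = 8.384523e+06 m
V = sqrt(mu/r) = 6894.9237 m/s
di = 57.01 deg = 0.9950122 rad
dV = 2*V*sin(di/2) = 2*6894.9237*sin(0.4975061)
dV = 6581.0041 m/s = 6.5810 km/s

6.5810 km/s


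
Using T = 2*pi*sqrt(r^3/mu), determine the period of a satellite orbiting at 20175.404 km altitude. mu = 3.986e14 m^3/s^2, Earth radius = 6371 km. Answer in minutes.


r = 26546.4040 km = 2.6546404e+07 m
T = 2*pi*sqrt(r^3/mu) = 2*pi*sqrt(1.8707558e+22 / 3.986e14)
T = 43044.7084 s = 717.4118 min

717.4118 minutes


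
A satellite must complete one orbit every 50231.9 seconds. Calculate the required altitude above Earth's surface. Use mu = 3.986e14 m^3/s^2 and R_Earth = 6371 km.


T = 50231.9 s
r = (mu*T^2/(4*pi^2))^(1/3) = (3.986e14 * 50231.9^2 / (4*pi^2))^(1/3)
r = 2.9424714e+07 m = 29424.7144 km
alt = r - R_E = 29424.7144 - 6371 = 23053.7144 km

23053.7144 km


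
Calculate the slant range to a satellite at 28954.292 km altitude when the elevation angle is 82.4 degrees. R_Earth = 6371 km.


h = 28954.292 km, el = 82.4 deg
d = -R_E*sin(el) + sqrt((R_E*sin(el))^2 + 2*R_E*h + h^2)
d = -6371.0000*sin(1.4382) + sqrt((6371.0000*0.9912155)^2 + 2*6371.0000*28954.292 + 28954.292^2)
d = 29000.2071 km

29000.2071 km


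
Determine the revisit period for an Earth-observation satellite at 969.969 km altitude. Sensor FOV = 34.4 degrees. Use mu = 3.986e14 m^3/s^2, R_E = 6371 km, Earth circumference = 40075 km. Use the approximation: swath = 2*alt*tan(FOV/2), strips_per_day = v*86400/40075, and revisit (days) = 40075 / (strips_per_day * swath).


swath = 2*969.969*tan(0.3001966) = 600.5111 km
v = sqrt(mu/r) = 7368.7183 m/s = 7.3687 km/s
strips/day = v*86400/40075 = 7.3687*86400/40075 = 15.8866
coverage/day = strips * swath = 15.8866 * 600.5111 = 9540.1064 km
revisit = 40075 / 9540.1064 = 4.2007 days

4.2007 days


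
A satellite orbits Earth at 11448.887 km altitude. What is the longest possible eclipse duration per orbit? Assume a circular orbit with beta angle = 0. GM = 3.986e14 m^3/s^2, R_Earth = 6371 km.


r = 17819.8870 km
T = 394.5639 min
Eclipse fraction = arcsin(R_E/r)/pi = arcsin(6371.0000/17819.8870)/pi
= arcsin(0.3575219)/pi = 0.1163783
Eclipse duration = 0.1163783 * 394.5639 = 45.9187 min

45.9187 minutes


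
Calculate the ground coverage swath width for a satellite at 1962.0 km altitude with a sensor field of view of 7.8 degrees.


FOV = 7.8 deg = 0.1361357 rad
swath = 2 * alt * tan(FOV/2) = 2 * 1962.0 * tan(0.06806784)
swath = 2 * 1962.0 * 0.06817316
swath = 267.5115 km

267.5115 km


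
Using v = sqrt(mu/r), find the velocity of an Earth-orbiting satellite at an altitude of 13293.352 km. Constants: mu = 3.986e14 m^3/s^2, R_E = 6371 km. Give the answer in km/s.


r = R_E + alt = 6371.0 + 13293.352 = 19664.3520 km = 1.9664352e+07 m
v = sqrt(mu/r) = sqrt(3.986e14 / 1.9664352e+07) = 4502.2419 m/s = 4.5022 km/s

4.5022 km/s


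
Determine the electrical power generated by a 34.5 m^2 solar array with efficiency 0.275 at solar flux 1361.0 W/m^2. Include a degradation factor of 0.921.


P = area * eta * S * degradation
P = 34.5 * 0.275 * 1361.0 * 0.921
P = 11892.4010 W

11892.4010 W


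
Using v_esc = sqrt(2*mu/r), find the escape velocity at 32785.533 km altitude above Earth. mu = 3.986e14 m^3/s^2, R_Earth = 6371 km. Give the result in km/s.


r = 6371.0 + 32785.533 = 39156.5330 km = 3.9156533e+07 m
v_esc = sqrt(2*mu/r) = sqrt(2*3.986e14 / 3.9156533e+07)
v_esc = 4512.1292 m/s = 4.5121 km/s

4.5121 km/s


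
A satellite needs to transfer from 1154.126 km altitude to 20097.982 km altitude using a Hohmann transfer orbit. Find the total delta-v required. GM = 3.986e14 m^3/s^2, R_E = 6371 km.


r1 = 7525.1260 km = 7.525126e+06 m
r2 = 26468.9820 km = 2.6468982e+07 m
dv1 = sqrt(mu/r1)*(sqrt(2*r2/(r1+r2)) - 1) = 1804.2570 m/s
dv2 = sqrt(mu/r2)*(1 - sqrt(2*r1/(r1+r2))) = 1298.5279 m/s
total dv = |dv1| + |dv2| = 1804.2570 + 1298.5279 = 3102.7849 m/s = 3.1028 km/s

3.1028 km/s


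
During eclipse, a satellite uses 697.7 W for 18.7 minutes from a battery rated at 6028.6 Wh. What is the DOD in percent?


E_used = P * t / 60 = 697.7 * 18.7 / 60 = 217.4498 Wh
DOD = E_used / E_total * 100 = 217.4498 / 6028.6 * 100
DOD = 3.6070 %

3.6070 %


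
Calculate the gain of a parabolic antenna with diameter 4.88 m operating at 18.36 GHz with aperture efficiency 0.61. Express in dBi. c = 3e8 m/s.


lambda = c/f = 3e8 / 1.836e+10 = 0.01633987 m
G = eta*(pi*D/lambda)^2 = 0.61*(pi*4.88/0.01633987)^2
G = 536997.2587 (linear)
G = 10*log10(536997.2587) = 57.2997 dBi

57.2997 dBi


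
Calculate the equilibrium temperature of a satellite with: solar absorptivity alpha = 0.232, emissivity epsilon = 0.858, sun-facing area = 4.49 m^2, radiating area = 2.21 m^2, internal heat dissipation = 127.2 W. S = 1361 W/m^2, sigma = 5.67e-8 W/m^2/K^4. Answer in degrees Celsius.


Numerator = alpha*S*A_sun + Q_int = 0.232*1361*4.49 + 127.2 = 1544.9265 W
Denominator = eps*sigma*A_rad = 0.858*5.67e-8*2.21 = 1.0751341e-07 W/K^4
T^4 = 1.4369617e+10 K^4
T = 346.2273 K = 73.0773 C

73.0773 degrees Celsius


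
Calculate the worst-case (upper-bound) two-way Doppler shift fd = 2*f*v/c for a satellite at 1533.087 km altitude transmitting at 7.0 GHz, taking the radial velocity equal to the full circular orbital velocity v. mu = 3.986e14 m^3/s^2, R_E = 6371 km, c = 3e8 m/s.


r = 7.904087e+06 m
v = sqrt(mu/r) = 7101.3806 m/s (worst-case radial velocity)
f = 7.0 GHz = 7.0e+09 Hz
fd = 2*f*v/c = 2*7.0e+09*7101.3806/3.0e+08
fd = 331397.7628 Hz

331397.7628 Hz


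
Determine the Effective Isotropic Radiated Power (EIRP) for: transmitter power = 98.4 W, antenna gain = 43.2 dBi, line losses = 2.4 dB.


Pt = 98.4 W = 19.9300 dBW
EIRP = Pt_dBW + Gt - losses = 19.9300 + 43.2 - 2.4 = 60.7300 dBW

60.7300 dBW


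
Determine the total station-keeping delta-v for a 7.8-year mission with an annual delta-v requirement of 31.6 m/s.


dV = rate * years = 31.6 * 7.8
dV = 246.4800 m/s

246.4800 m/s


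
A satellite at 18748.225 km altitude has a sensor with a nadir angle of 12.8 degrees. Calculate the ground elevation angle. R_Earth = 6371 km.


r = R_E + alt = 25119.2250 km
Law of sines in the satellite / Earth-center / ground-point triangle:
  sin(nadir)/R_E = sin(90 + el)/r  =>  cos(el) = (r/R_E)*sin(nadir)
cos(el) = (25119.2250 / 6371.0000) * sin(12.8 deg) = 0.8735091
el = arccos(0.8735091) = 29.1310 deg
(Earth-central angle = 90 - nadir - el = 48.0690 deg)

29.1310 degrees


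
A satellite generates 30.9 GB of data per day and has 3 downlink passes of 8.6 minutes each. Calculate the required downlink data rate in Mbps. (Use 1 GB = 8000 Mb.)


total contact time = 3 * 8.6 * 60 = 1548.0000 s
data = 30.9 GB = 247200.0000 Mb
rate = 247200.0000 / 1548.0000 = 159.6899 Mbps

159.6899 Mbps


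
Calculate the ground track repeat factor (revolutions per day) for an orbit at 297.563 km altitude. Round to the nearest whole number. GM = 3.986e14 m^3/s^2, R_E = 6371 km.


r = 6.668563e+06 m
T = 2*pi*sqrt(r^3/mu) = 5419.5048 s = 90.3251 min
revs/day = 1440 / 90.3251 = 15.9424
Rounded: 16 revolutions per day

16 revolutions per day


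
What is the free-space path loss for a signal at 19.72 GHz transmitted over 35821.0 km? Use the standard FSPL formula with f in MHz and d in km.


f = 19.72 GHz = 19720.0000 MHz
d = 35821.0 km
FSPL = 32.44 + 20*log10(19720.0000) + 20*log10(35821.0)
FSPL = 32.44 + 85.8981 + 91.0828
FSPL = 209.4209 dB

209.4209 dB


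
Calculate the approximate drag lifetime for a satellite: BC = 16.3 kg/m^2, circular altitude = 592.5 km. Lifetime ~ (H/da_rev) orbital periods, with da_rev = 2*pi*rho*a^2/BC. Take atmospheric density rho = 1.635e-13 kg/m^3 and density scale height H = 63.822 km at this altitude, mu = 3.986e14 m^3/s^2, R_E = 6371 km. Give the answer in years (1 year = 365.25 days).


a = R_E + alt = 6963.5000 km = 6.9635e+06 m
da_rev = 2*pi*rho*a^2/BC = 2*pi*1.635e-13*(6.9635e+06)^2/16.3 = 3.056083 m per revolution
N = H/da_rev = 63822.0000 m / 3.056083 m = 20883.5934 revolutions
P = 2*pi*sqrt(a^3/mu) = 5782.9920 s
lifetime = N*P = 20883.5934 * 5782.9920 = 1.2076965e+08 s = 1397.7969 days
years = 1397.7969 / 365.25 = 3.8270 years

3.8270 years


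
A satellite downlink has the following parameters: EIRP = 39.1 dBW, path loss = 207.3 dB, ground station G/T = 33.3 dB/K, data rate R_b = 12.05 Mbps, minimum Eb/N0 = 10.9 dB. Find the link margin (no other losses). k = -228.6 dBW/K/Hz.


C/N0 = EIRP - FSPL + G/T - k = 39.1 - 207.3 + 33.3 - (-228.6)
C/N0 = 93.7000 dB-Hz
R_b = 12.05 Mbps = 1.205e+07 bps -> 10*log10(R_b) = 70.8099 dB-Hz
Eb/N0 = C/N0 - 10*log10(R_b) = 93.7000 - 70.8099 = 22.8901 dB
Margin = Eb/N0 - Eb/N0_req = 22.8901 - 10.9 = 11.9901 dB (link closes)

11.9901 dB


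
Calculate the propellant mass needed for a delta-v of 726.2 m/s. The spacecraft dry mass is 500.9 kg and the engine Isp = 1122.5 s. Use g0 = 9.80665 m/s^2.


ve = Isp * g0 = 1122.5 * 9.80665 = 11007.964625 m/s
mass ratio = exp(dv/ve) = exp(726.2/11007.964625) = 1.06819511
m_prop = m_dry * (mr - 1) = 500.9 * (1.06819511 - 1)
m_prop = 34.1589 kg

34.1589 kg


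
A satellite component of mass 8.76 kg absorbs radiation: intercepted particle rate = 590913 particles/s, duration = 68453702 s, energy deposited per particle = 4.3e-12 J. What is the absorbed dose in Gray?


Total energy deposited = rate * time * E_per
  = 590913 * 68453702 * 4.3e-12 = 173.9358 J
Dose = E_total / mass = 173.9358 / 8.76
Dose = 19.8557 Gy

19.8557 Gy


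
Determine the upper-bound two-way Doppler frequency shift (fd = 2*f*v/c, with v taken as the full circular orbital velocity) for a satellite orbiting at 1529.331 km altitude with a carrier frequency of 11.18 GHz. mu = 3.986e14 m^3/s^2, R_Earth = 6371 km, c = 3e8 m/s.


r = 7.900331e+06 m
v = sqrt(mu/r) = 7103.0685 m/s (worst-case radial velocity)
f = 11.18 GHz = 1.118e+10 Hz
fd = 2*f*v/c = 2*1.118e+10*7103.0685/3.0e+08
fd = 529415.3730 Hz

529415.3730 Hz


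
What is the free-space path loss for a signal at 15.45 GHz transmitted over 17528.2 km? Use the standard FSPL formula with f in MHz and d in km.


f = 15.45 GHz = 15450.0000 MHz
d = 17528.2 km
FSPL = 32.44 + 20*log10(15450.0000) + 20*log10(17528.2)
FSPL = 32.44 + 83.7786 + 84.8747
FSPL = 201.0933 dB

201.0933 dB


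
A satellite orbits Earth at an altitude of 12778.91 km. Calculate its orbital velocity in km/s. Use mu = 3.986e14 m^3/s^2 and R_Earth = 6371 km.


r = R_E + alt = 6371.0 + 12778.91 = 19149.9100 km = 1.914991e+07 m
v = sqrt(mu/r) = sqrt(3.986e14 / 1.914991e+07) = 4562.3151 m/s = 4.5623 km/s

4.5623 km/s


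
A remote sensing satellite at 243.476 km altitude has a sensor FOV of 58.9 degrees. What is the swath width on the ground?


FOV = 58.9 deg = 1.0280 rad
swath = 2 * alt * tan(FOV/2) = 2 * 243.476 * tan(0.5139995)
swath = 2 * 243.476 * 0.5646213
swath = 274.9435 km

274.9435 km


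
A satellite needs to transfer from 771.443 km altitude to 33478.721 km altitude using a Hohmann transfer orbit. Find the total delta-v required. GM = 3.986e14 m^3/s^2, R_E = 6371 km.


r1 = 7142.4430 km = 7.142443e+06 m
r2 = 39849.7210 km = 3.9849721e+07 m
dv1 = sqrt(mu/r1)*(sqrt(2*r2/(r1+r2)) - 1) = 2258.3961 m/s
dv2 = sqrt(mu/r2)*(1 - sqrt(2*r1/(r1+r2))) = 1418.9457 m/s
total dv = |dv1| + |dv2| = 2258.3961 + 1418.9457 = 3677.3418 m/s = 3.6773 km/s

3.6773 km/s


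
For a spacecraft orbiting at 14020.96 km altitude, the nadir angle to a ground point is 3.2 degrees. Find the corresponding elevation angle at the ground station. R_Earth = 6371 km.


r = R_E + alt = 20391.9600 km
Law of sines in the satellite / Earth-center / ground-point triangle:
  sin(nadir)/R_E = sin(90 + el)/r  =>  cos(el) = (r/R_E)*sin(nadir)
cos(el) = (20391.9600 / 6371.0000) * sin(3.2 deg) = 0.1786705
el = arccos(0.1786705) = 79.7077 deg
(Earth-central angle = 90 - nadir - el = 7.0923 deg)

79.7077 degrees


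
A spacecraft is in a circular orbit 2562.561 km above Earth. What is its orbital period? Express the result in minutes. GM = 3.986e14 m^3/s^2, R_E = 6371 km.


r = 8933.5610 km = 8.933561e+06 m
T = 2*pi*sqrt(r^3/mu) = 2*pi*sqrt(7.1297421e+20 / 3.986e14)
T = 8403.2664 s = 140.0544 min

140.0544 minutes


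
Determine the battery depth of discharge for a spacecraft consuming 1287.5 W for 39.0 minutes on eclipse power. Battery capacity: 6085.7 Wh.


E_used = P * t / 60 = 1287.5 * 39.0 / 60 = 836.8750 Wh
DOD = E_used / E_total * 100 = 836.8750 / 6085.7 * 100
DOD = 13.7515 %

13.7515 %


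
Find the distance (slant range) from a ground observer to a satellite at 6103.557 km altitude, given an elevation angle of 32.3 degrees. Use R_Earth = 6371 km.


h = 6103.557 km, el = 32.3 deg
d = -R_E*sin(el) + sqrt((R_E*sin(el))^2 + 2*R_E*h + h^2)
d = -6371.0000*sin(0.5637413) + sqrt((6371.0000*0.5343523)^2 + 2*6371.0000*6103.557 + 6103.557^2)
d = 7847.9561 km

7847.9561 km


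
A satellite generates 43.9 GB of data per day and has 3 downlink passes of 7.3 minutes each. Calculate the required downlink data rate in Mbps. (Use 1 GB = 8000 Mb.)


total contact time = 3 * 7.3 * 60 = 1314.0000 s
data = 43.9 GB = 351200.0000 Mb
rate = 351200.0000 / 1314.0000 = 267.2755 Mbps

267.2755 Mbps


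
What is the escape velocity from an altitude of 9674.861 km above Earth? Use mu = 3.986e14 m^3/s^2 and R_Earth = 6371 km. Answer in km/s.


r = 6371.0 + 9674.861 = 16045.8610 km = 1.6045861e+07 m
v_esc = sqrt(2*mu/r) = sqrt(2*3.986e14 / 1.6045861e+07)
v_esc = 7048.5881 m/s = 7.0486 km/s

7.0486 km/s


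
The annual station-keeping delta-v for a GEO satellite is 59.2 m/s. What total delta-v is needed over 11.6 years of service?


dV = rate * years = 59.2 * 11.6
dV = 686.7200 m/s

686.7200 m/s


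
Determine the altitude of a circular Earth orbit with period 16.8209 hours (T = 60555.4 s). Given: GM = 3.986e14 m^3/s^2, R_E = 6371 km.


T = 60555.4 s
r = (mu*T^2/(4*pi^2))^(1/3) = (3.986e14 * 60555.4^2 / (4*pi^2))^(1/3)
r = 3.3329421e+07 m = 33329.4211 km
alt = r - R_E = 33329.4211 - 6371 = 26958.4211 km

26958.4211 km


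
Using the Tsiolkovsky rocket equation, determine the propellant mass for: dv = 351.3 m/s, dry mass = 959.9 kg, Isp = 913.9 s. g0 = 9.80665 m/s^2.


ve = Isp * g0 = 913.9 * 9.80665 = 8962.297435 m/s
mass ratio = exp(dv/ve) = exp(351.3/8962.297435) = 1.03997590
m_prop = m_dry * (mr - 1) = 959.9 * (1.03997590 - 1)
m_prop = 38.3729 kg

38.3729 kg


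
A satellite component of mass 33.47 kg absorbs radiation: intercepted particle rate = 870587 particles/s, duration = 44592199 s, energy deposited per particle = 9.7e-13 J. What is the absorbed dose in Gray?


Total energy deposited = rate * time * E_per
  = 870587 * 44592199 * 9.7e-13 = 37.6567 J
Dose = E_total / mass = 37.6567 / 33.47
Dose = 1.1251 Gy

1.1251 Gy


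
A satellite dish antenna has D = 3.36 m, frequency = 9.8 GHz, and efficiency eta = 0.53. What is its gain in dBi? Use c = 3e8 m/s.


lambda = c/f = 3e8 / 9.8e+09 = 0.03061224 m
G = eta*(pi*D/lambda)^2 = 0.53*(pi*3.36/0.03061224)^2
G = 63017.8833 (linear)
G = 10*log10(63017.8833) = 47.9946 dBi

47.9946 dBi


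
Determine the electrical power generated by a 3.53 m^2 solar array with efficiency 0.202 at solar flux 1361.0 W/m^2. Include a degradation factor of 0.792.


P = area * eta * S * degradation
P = 3.53 * 0.202 * 1361.0 * 0.792
P = 768.6159 W

768.6159 W


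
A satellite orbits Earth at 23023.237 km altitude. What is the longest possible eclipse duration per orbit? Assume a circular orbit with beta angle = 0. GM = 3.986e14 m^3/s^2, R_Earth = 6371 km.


r = 29394.2370 km
T = 835.8979 min
Eclipse fraction = arcsin(R_E/r)/pi = arcsin(6371.0000/29394.2370)/pi
= arcsin(0.2167432)/pi = 0.06954342
Eclipse duration = 0.06954342 * 835.8979 = 58.1312 min

58.1312 minutes


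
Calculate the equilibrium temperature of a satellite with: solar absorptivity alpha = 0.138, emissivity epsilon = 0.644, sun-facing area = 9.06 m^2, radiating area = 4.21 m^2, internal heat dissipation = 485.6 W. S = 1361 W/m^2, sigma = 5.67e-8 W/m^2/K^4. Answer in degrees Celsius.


Numerator = alpha*S*A_sun + Q_int = 0.138*1361*9.06 + 485.6 = 2187.2311 W
Denominator = eps*sigma*A_rad = 0.644*5.67e-8*4.21 = 1.5372731e-07 W/K^4
T^4 = 1.4227993e+10 K^4
T = 345.3710 K = 72.2210 C

72.2210 degrees Celsius


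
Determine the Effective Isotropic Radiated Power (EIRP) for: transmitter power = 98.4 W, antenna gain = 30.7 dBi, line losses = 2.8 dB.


Pt = 98.4 W = 19.9300 dBW
EIRP = Pt_dBW + Gt - losses = 19.9300 + 30.7 - 2.8 = 47.8300 dBW

47.8300 dBW


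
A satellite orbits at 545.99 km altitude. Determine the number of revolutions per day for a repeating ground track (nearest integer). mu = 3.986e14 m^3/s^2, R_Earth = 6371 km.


r = 6.91699e+06 m
T = 2*pi*sqrt(r^3/mu) = 5725.1510 s = 95.4192 min
revs/day = 1440 / 95.4192 = 15.0913
Rounded: 15 revolutions per day

15 revolutions per day


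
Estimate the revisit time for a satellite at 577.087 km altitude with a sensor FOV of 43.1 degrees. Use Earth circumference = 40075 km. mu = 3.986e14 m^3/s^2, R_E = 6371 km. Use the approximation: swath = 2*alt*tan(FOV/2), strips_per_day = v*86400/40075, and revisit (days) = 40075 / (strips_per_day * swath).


swath = 2*577.087*tan(0.3761185) = 455.8051 km
v = sqrt(mu/r) = 7574.1870 m/s = 7.5742 km/s
strips/day = v*86400/40075 = 7.5742*86400/40075 = 16.3296
coverage/day = strips * swath = 16.3296 * 455.8051 = 7443.1271 km
revisit = 40075 / 7443.1271 = 5.3842 days

5.3842 days


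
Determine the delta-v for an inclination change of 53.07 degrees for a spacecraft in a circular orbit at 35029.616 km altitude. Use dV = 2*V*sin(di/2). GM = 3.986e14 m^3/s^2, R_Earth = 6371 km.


r = 41400.6160 km = 4.1400616e+07 m
V = sqrt(mu/r) = 3102.8819 m/s
di = 53.07 deg = 0.9262462 rad
dV = 2*V*sin(di/2) = 2*3102.8819*sin(0.4631231)
dV = 2772.3903 m/s = 2.7724 km/s

2.7724 km/s


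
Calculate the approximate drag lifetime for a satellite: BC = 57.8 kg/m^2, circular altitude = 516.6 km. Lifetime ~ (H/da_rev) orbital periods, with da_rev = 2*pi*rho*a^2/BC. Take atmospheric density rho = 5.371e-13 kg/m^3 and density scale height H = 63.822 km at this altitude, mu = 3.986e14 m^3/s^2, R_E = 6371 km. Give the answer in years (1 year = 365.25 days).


a = R_E + alt = 6887.6000 km = 6.8876e+06 m
da_rev = 2*pi*rho*a^2/BC = 2*pi*5.371e-13*(6.8876e+06)^2/57.8 = 2.769766 m per revolution
N = H/da_rev = 63822.0000 m / 2.769766 m = 23042.3831 revolutions
P = 2*pi*sqrt(a^3/mu) = 5688.7009 s
lifetime = N*P = 23042.3831 * 5688.7009 = 1.3108122e+08 s = 1517.1438 days
years = 1517.1438 / 365.25 = 4.1537 years

4.1537 years
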